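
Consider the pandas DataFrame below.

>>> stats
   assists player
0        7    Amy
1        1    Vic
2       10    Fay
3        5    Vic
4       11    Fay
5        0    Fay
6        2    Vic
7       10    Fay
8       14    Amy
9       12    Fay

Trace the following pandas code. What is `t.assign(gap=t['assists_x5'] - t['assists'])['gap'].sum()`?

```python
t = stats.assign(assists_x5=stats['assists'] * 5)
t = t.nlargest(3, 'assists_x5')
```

148

add column assists_x5 = stats['assists'] * 5:
   assists player  assists_x5
0        7    Amy          35
1        1    Vic           5
2       10    Fay          50
3        5    Vic          25
4       11    Fay          55
5        0    Fay           0
6        2    Vic          10
7       10    Fay          50
8       14    Amy          70
9       12    Fay          60
take 3 rows with largest assists_x5:
   assists player  assists_x5
8       14    Amy          70
9       12    Fay          60
4       11    Fay          55
add column gap = t['assists_x5'] - t['assists']:
   assists player  assists_x5  gap
8       14    Amy          70   56
9       12    Fay          60   48
4       11    Fay          55   44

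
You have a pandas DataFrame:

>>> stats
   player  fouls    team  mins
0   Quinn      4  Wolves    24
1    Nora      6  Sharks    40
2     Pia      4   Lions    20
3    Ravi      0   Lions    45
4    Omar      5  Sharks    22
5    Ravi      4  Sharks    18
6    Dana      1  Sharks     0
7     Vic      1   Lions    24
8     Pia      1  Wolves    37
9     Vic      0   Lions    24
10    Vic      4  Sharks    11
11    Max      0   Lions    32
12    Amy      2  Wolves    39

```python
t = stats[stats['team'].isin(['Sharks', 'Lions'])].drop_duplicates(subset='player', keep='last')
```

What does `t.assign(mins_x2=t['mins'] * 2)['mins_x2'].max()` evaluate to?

filter rows where team in ['Sharks', 'Lions']:
   player  fouls    team  mins
1    Nora      6  Sharks    40
2     Pia      4   Lions    20
3    Ravi      0   Lions    45
4    Omar      5  Sharks    22
5    Ravi      4  Sharks    18
6    Dana      1  Sharks     0
7     Vic      1   Lions    24
9     Vic      0   Lions    24
10    Vic      4  Sharks    11
11    Max      0   Lions    32
drop duplicate player (keep=last):
   player  fouls    team  mins
1    Nora      6  Sharks    40
2     Pia      4   Lions    20
4    Omar      5  Sharks    22
5    Ravi      4  Sharks    18
6    Dana      1  Sharks     0
10    Vic      4  Sharks    11
11    Max      0   Lions    32
add column mins_x2 = t['mins'] * 2:
   player  fouls    team  mins  mins_x2
1    Nora      6  Sharks    40       80
2     Pia      4   Lions    20       40
4    Omar      5  Sharks    22       44
5    Ravi      4  Sharks    18       36
6    Dana      1  Sharks     0        0
10    Vic      4  Sharks    11       22
11    Max      0   Lions    32       64
Hence 80.

80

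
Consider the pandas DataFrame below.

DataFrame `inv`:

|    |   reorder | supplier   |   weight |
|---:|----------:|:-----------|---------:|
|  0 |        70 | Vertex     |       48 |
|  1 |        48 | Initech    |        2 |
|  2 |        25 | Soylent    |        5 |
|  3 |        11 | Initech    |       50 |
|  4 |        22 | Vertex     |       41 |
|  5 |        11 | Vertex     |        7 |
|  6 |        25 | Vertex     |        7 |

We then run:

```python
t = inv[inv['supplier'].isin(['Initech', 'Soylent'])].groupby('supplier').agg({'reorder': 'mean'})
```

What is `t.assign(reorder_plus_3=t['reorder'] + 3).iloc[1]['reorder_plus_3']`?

filter rows where supplier in ['Initech', 'Soylent']:
   reorder supplier  weight
1       48  Initech       2
2       25  Soylent       5
3       11  Initech      50
group by supplier, mean of reorder:
          reorder
supplier         
Initech      29.5
Soylent      25.0
add column reorder_plus_3 = t['reorder'] + 3:
          reorder  reorder_plus_3
supplier                         
Initech      29.5            32.5
Soylent      25.0            28.0
Finally, value at position 1, column 'reorder_plus_3' = 28.0.

28.0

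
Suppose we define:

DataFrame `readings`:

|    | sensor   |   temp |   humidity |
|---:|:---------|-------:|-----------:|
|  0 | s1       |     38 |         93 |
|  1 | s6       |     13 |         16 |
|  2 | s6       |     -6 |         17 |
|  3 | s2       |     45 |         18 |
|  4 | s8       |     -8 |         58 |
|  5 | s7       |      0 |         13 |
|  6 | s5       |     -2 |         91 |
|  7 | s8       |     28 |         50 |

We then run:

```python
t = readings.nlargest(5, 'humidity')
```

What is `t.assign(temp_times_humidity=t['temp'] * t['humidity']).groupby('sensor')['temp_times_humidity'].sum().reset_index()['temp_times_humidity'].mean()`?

take 5 rows with largest humidity:
  sensor  temp  humidity
0     s1    38        93
6     s5    -2        91
4     s8    -8        58
7     s8    28        50
3     s2    45        18
add column temp_times_humidity = t['temp'] * t['humidity']:
  sensor  temp  humidity  temp_times_humidity
0     s1    38        93                 3534
6     s5    -2        91                 -182
4     s8    -8        58                 -464
7     s8    28        50                 1400
3     s2    45        18                  810
group by sensor, sum of temp_times_humidity:
sensor
s1    3534
s2     810
s5    -182
s8     936
Name: temp_times_humidity, dtype: int64
reset_index():
  sensor  temp_times_humidity
0     s1                 3534
1     s2                  810
2     s5                 -182
3     s8                  936
Taking the mean of column 'temp_times_humidity' gives 1274.5.

1274.5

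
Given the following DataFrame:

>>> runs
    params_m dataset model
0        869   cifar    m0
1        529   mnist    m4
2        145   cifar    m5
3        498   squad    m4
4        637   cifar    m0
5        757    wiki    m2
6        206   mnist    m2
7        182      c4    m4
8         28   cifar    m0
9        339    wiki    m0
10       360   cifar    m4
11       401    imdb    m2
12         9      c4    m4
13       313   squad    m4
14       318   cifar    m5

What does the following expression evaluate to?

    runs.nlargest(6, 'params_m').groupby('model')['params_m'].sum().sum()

take 6 rows with largest params_m:
    params_m dataset model
0        869   cifar    m0
5        757    wiki    m2
4        637   cifar    m0
1        529   mnist    m4
3        498   squad    m4
11       401    imdb    m2
group by model, sum of params_m:
model
m0    1506
m2    1158
m4    1027
Name: params_m, dtype: int64

3691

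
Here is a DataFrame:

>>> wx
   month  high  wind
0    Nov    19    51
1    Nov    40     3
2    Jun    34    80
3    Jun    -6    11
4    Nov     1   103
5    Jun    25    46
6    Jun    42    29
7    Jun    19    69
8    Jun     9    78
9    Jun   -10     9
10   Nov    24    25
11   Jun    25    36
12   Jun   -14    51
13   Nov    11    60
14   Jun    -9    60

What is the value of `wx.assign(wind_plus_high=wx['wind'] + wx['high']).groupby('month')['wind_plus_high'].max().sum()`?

218

add column wind_plus_high = wx['wind'] + wx['high']:
   month  high  wind  wind_plus_high
0    Nov    19    51              70
1    Nov    40     3              43
2    Jun    34    80             114
3    Jun    -6    11               5
4    Nov     1   103             104
5    Jun    25    46              71
6    Jun    42    29              71
7    Jun    19    69              88
8    Jun     9    78              87
9    Jun   -10     9              -1
10   Nov    24    25              49
11   Jun    25    36              61
12   Jun   -14    51              37
13   Nov    11    60              71
14   Jun    -9    60              51
group by month, max of wind_plus_high:
month
Jun    114
Nov    104
Name: wind_plus_high, dtype: int64
Finally, sum of the resulting series = 218.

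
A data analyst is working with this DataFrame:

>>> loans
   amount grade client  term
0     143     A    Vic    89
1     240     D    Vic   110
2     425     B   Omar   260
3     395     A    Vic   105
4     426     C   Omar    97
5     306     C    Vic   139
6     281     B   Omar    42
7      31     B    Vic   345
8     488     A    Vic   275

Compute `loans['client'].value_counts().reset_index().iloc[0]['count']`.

6

value_counts of client:
client
Vic     6
Omar    3
Name: count, dtype: int64
reset_index():
  client  count
0    Vic      6
1   Omar      3
Hence 6.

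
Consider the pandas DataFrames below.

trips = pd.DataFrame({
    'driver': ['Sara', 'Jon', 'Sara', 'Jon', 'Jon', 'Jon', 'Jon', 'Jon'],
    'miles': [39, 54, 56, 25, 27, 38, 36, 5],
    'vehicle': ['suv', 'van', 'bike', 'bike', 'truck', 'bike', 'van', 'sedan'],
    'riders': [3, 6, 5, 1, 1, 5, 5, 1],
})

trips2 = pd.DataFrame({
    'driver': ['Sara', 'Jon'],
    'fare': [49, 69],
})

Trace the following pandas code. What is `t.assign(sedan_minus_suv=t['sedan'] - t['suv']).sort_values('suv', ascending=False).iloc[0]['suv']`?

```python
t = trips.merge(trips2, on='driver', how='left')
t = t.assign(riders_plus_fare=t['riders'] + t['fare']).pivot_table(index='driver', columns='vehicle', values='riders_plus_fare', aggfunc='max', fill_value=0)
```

merge on 'driver' (how='left') → 8 rows:
  driver  miles vehicle  riders  fare
0   Sara     39     suv       3    49
1    Jon     54     van       6    69
2   Sara     56    bike       5    49
3    Jon     25    bike       1    69
4    Jon     27   truck       1    69
5    Jon     38    bike       5    69
6    Jon     36     van       5    69
7    Jon      5   sedan       1    69
add column riders_plus_fare = t['riders'] + t['fare']:
  driver  miles vehicle  riders  fare  riders_plus_fare
0   Sara     39     suv       3    49                52
1    Jon     54     van       6    69                75
2   Sara     56    bike       5    49                54
3    Jon     25    bike       1    69                70
4    Jon     27   truck       1    69                70
5    Jon     38    bike       5    69                74
6    Jon     36     van       5    69                74
7    Jon      5   sedan       1    69                70
pivot: rows=driver, cols=vehicle, max(riders_plus_fare):
vehicle  bike  sedan  suv  truck  van
driver                               
Jon        74     70    0     70   75
Sara       54      0   52      0    0
add column sedan_minus_suv = t['sedan'] - t['suv']:
vehicle  bike  sedan  suv  truck  van  sedan_minus_suv
driver                                                
Jon        74     70    0     70   75               70
Sara       54      0   52      0    0              -52
sort by suv descending:
vehicle  bike  sedan  suv  truck  van  sedan_minus_suv
driver                                                
Sara       54      0   52      0    0              -52
Jon        74     70    0     70   75               70

52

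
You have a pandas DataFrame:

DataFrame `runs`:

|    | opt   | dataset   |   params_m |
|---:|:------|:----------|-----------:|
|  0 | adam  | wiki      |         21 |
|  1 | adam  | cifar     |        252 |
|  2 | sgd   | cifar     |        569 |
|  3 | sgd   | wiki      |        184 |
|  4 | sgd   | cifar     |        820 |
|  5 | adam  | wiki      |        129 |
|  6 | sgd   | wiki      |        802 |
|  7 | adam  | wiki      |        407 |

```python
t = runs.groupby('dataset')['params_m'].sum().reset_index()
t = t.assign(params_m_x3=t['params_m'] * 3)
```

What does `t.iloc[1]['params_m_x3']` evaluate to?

group by dataset, sum of params_m:
dataset
cifar    1641
wiki     1543
Name: params_m, dtype: int64
reset_index():
  dataset  params_m
0   cifar      1641
1    wiki      1543
add column params_m_x3 = t['params_m'] * 3:
  dataset  params_m  params_m_x3
0   cifar      1641         4923
1    wiki      1543         4629

4629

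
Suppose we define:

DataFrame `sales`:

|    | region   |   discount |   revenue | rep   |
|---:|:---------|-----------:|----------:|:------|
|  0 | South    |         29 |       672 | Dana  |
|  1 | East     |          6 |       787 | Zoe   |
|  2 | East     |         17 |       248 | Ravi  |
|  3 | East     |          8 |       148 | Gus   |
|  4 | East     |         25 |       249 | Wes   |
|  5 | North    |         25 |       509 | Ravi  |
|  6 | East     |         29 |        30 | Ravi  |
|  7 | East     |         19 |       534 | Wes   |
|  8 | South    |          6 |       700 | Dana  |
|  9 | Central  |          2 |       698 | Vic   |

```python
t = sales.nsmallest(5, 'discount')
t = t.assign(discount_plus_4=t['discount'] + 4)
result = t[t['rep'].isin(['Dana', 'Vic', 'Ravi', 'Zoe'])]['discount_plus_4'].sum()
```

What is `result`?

take 5 rows with smallest discount:
    region  discount  revenue   rep
9  Central         2      698   Vic
1     East         6      787   Zoe
8    South         6      700  Dana
3     East         8      148   Gus
2     East        17      248  Ravi
add column discount_plus_4 = t['discount'] + 4:
    region  discount  revenue   rep  discount_plus_4
9  Central         2      698   Vic                6
1     East         6      787   Zoe               10
8    South         6      700  Dana               10
3     East         8      148   Gus               12
2     East        17      248  Ravi               21
filter rows where rep in ['Dana', 'Vic', 'Ravi', 'Zoe']:
    region  discount  revenue   rep  discount_plus_4
9  Central         2      698   Vic                6
1     East         6      787   Zoe               10
8    South         6      700  Dana               10
2     East        17      248  Ravi               21

47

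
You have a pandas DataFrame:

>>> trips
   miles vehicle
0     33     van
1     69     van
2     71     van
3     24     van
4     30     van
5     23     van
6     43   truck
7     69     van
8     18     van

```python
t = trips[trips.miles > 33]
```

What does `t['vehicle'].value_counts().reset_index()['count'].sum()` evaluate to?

filter rows where miles > 33:
   miles vehicle
1     69     van
2     71     van
6     43   truck
7     69     van
value_counts of vehicle:
vehicle
van      3
truck    1
Name: count, dtype: int64
reset_index():
  vehicle  count
0     van      3
1   truck      1
The sum of column 'count' is 4.

4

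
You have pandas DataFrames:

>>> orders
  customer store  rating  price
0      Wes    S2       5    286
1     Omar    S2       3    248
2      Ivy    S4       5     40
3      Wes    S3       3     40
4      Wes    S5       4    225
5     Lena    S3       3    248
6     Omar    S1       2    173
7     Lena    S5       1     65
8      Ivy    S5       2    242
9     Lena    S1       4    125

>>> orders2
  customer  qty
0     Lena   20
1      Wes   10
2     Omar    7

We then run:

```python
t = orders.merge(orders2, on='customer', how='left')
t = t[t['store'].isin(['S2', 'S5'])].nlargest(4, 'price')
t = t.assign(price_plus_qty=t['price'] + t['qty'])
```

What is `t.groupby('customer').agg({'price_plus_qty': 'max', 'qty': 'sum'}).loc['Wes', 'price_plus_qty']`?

296.0

merge on 'customer' (how='left') → 10 rows:
  customer store  rating  price   qty
0      Wes    S2       5    286  10.0
1     Omar    S2       3    248   7.0
2      Ivy    S4       5     40   NaN
3      Wes    S3       3     40  10.0
4      Wes    S5       4    225  10.0
5     Lena    S3       3    248  20.0
6     Omar    S1       2    173   7.0
7     Lena    S5       1     65  20.0
8      Ivy    S5       2    242   NaN
9     Lena    S1       4    125  20.0
filter rows where store in ['S2', 'S5']:
  customer store  rating  price   qty
0      Wes    S2       5    286  10.0
1     Omar    S2       3    248   7.0
4      Wes    S5       4    225  10.0
7     Lena    S5       1     65  20.0
8      Ivy    S5       2    242   NaN
take 4 rows with largest price:
  customer store  rating  price   qty
0      Wes    S2       5    286  10.0
1     Omar    S2       3    248   7.0
8      Ivy    S5       2    242   NaN
4      Wes    S5       4    225  10.0
add column price_plus_qty = t['price'] + t['qty']:
  customer store  rating  price   qty  price_plus_qty
0      Wes    S2       5    286  10.0           296.0
1     Omar    S2       3    248   7.0           255.0
8      Ivy    S5       2    242   NaN             NaN
4      Wes    S5       4    225  10.0           235.0
group by customer: max(price_plus_qty), sum(qty):
          price_plus_qty   qty
customer                      
Ivy                  NaN   0.0
Omar               255.0   7.0
Wes                296.0  20.0
Finally, value at row 'Wes', column 'price_plus_qty' = 296.0.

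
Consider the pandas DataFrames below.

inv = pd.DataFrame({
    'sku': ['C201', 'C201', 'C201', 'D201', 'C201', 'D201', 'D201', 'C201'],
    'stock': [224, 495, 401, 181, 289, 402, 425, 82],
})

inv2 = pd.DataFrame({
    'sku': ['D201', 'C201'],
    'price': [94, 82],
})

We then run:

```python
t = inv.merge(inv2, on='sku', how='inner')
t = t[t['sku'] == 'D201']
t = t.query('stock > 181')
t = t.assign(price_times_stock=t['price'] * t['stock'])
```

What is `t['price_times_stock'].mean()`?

38869.0

merge on 'sku' (how='inner') → 8 rows:
    sku  stock  price
0  C201    224     82
1  C201    495     82
2  C201    401     82
3  D201    181     94
4  C201    289     82
5  D201    402     94
6  D201    425     94
7  C201     82     82
filter rows where sku == 'D201':
    sku  stock  price
3  D201    181     94
5  D201    402     94
6  D201    425     94
filter rows where stock > 181:
    sku  stock  price
5  D201    402     94
6  D201    425     94
add column price_times_stock = t['price'] * t['stock']:
    sku  stock  price  price_times_stock
5  D201    402     94              37788
6  D201    425     94              39950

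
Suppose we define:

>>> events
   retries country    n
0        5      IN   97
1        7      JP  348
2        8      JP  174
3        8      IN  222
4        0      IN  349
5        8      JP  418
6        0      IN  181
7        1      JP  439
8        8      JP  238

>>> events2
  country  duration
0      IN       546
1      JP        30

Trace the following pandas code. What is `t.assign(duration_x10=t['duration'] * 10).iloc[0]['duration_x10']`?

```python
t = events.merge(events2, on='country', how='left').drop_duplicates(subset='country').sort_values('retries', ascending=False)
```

300

merge on 'country' (how='left') → 9 rows:
   retries country    n  duration
0        5      IN   97       546
1        7      JP  348        30
2        8      JP  174        30
3        8      IN  222       546
4        0      IN  349       546
5        8      JP  418        30
6        0      IN  181       546
7        1      JP  439        30
8        8      JP  238        30
drop duplicate country (keep=first):
   retries country    n  duration
0        5      IN   97       546
1        7      JP  348        30
sort by retries descending:
   retries country    n  duration
1        7      JP  348        30
0        5      IN   97       546
add column duration_x10 = t['duration'] * 10:
   retries country    n  duration  duration_x10
1        7      JP  348        30           300
0        5      IN   97       546          5460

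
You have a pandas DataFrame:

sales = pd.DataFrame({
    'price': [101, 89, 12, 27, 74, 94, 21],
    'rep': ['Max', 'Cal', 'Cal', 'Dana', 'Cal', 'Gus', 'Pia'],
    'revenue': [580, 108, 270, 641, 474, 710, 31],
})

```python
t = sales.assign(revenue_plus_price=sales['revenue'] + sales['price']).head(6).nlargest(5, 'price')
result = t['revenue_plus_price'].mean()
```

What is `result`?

579.6

add column revenue_plus_price = sales['revenue'] + sales['price']:
   price   rep  revenue  revenue_plus_price
0    101   Max      580                 681
1     89   Cal      108                 197
2     12   Cal      270                 282
3     27  Dana      641                 668
4     74   Cal      474                 548
5     94   Gus      710                 804
6     21   Pia       31                  52
take first 6 rows:
   price   rep  revenue  revenue_plus_price
0    101   Max      580                 681
1     89   Cal      108                 197
2     12   Cal      270                 282
3     27  Dana      641                 668
4     74   Cal      474                 548
5     94   Gus      710                 804
take 5 rows with largest price:
   price   rep  revenue  revenue_plus_price
0    101   Max      580                 681
5     94   Gus      710                 804
1     89   Cal      108                 197
4     74   Cal      474                 548
3     27  Dana      641                 668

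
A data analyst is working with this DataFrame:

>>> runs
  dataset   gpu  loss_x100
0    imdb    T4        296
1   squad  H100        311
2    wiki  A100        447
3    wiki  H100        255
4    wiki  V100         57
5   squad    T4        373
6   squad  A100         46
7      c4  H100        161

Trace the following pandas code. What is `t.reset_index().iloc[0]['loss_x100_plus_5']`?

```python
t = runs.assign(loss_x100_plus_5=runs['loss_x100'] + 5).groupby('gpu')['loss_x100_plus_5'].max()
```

add column loss_x100_plus_5 = runs['loss_x100'] + 5:
  dataset   gpu  loss_x100  loss_x100_plus_5
0    imdb    T4        296               301
1   squad  H100        311               316
2    wiki  A100        447               452
3    wiki  H100        255               260
4    wiki  V100         57                62
5   squad    T4        373               378
6   squad  A100         46                51
7      c4  H100        161               166
group by gpu, max of loss_x100_plus_5:
gpu
A100    452
H100    316
T4      378
V100     62
Name: loss_x100_plus_5, dtype: int64
reset_index():
    gpu  loss_x100_plus_5
0  A100               452
1  H100               316
2    T4               378
3  V100                62
Then the value at position 0, column 'loss_x100_plus_5': 452

452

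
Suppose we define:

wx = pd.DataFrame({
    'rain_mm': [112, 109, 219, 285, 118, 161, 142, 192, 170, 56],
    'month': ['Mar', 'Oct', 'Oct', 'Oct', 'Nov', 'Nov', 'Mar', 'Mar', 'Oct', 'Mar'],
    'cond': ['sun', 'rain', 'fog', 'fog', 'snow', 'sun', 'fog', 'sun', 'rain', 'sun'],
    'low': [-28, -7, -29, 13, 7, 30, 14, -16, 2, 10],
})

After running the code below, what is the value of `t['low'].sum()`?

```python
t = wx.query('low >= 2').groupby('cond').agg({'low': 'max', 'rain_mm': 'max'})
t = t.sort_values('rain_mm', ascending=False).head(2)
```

filter rows where low >= 2:
   rain_mm month  cond  low
3      285   Oct   fog   13
4      118   Nov  snow    7
5      161   Nov   sun   30
6      142   Mar   fog   14
8      170   Oct  rain    2
9       56   Mar   sun   10
group by cond: max(low), max(rain_mm):
      low  rain_mm
cond              
fog    14      285
rain    2      170
snow    7      118
sun    30      161
sort by rain_mm descending:
      low  rain_mm
cond              
fog    14      285
rain    2      170
sun    30      161
snow    7      118
take first 2 rows:
      low  rain_mm
cond              
fog    14      285
rain    2      170
sum of column 'low' → 16

16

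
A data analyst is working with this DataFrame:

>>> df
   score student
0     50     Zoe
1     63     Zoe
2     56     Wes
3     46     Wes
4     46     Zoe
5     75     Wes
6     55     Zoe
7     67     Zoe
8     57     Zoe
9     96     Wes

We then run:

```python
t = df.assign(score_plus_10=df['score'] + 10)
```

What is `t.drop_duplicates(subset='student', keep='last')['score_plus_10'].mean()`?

add column score_plus_10 = df['score'] + 10:
   score student  score_plus_10
0     50     Zoe             60
1     63     Zoe             73
2     56     Wes             66
3     46     Wes             56
4     46     Zoe             56
5     75     Wes             85
6     55     Zoe             65
7     67     Zoe             77
8     57     Zoe             67
9     96     Wes            106
drop duplicate student (keep=last):
   score student  score_plus_10
8     57     Zoe             67
9     96     Wes            106
Finally, mean of column 'score_plus_10' = 86.5.

86.5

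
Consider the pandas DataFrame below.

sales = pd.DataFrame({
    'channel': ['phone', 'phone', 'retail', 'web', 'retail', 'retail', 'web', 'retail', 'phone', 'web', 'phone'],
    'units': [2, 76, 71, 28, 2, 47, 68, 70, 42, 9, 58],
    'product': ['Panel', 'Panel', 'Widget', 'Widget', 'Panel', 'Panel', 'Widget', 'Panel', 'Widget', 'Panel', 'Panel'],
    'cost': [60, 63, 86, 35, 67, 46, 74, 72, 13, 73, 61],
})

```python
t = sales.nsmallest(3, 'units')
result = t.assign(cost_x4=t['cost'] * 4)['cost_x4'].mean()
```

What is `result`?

266.666666667

take 3 rows with smallest units:
  channel  units product  cost
0   phone      2   Panel    60
4  retail      2   Panel    67
9     web      9   Panel    73
add column cost_x4 = t['cost'] * 4:
  channel  units product  cost  cost_x4
0   phone      2   Panel    60      240
4  retail      2   Panel    67      268
9     web      9   Panel    73      292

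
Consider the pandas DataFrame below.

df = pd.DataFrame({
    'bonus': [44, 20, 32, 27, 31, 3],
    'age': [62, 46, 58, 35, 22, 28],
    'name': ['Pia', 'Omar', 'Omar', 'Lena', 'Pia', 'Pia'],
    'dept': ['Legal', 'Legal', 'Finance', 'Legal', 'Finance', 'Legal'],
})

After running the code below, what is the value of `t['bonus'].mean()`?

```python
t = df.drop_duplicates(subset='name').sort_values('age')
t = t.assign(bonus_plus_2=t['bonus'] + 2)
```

drop duplicate name (keep=first):
   bonus  age  name   dept
0     44   62   Pia  Legal
1     20   46  Omar  Legal
3     27   35  Lena  Legal
sort by age:
   bonus  age  name   dept
3     27   35  Lena  Legal
1     20   46  Omar  Legal
0     44   62   Pia  Legal
add column bonus_plus_2 = t['bonus'] + 2:
   bonus  age  name   dept  bonus_plus_2
3     27   35  Lena  Legal            29
1     20   46  Omar  Legal            22
0     44   62   Pia  Legal            46
The mean of column 'bonus' is 30.3333333333.

30.3333333333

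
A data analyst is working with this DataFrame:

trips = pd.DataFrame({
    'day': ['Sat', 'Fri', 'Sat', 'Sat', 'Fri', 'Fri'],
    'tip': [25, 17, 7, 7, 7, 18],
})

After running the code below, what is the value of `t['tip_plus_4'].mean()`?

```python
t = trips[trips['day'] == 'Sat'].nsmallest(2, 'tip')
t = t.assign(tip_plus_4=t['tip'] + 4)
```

11.0

filter rows where day == 'Sat':
   day  tip
0  Sat   25
2  Sat    7
3  Sat    7
take 2 rows with smallest tip:
   day  tip
2  Sat    7
3  Sat    7
add column tip_plus_4 = t['tip'] + 4:
   day  tip  tip_plus_4
2  Sat    7          11
3  Sat    7          11
Taking the mean of column 'tip_plus_4' gives 11.0.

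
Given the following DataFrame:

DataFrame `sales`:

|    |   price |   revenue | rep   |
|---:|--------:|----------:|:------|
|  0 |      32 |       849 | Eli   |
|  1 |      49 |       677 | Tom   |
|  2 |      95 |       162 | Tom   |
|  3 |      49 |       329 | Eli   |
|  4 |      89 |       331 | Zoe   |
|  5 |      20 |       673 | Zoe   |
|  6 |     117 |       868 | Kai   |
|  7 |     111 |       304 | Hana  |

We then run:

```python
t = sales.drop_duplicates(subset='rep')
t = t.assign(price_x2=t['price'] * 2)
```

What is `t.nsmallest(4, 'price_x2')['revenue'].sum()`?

drop duplicate rep (keep=first):
   price  revenue   rep
0     32      849   Eli
1     49      677   Tom
4     89      331   Zoe
6    117      868   Kai
7    111      304  Hana
add column price_x2 = t['price'] * 2:
   price  revenue   rep  price_x2
0     32      849   Eli        64
1     49      677   Tom        98
4     89      331   Zoe       178
6    117      868   Kai       234
7    111      304  Hana       222
take 4 rows with smallest price_x2:
   price  revenue   rep  price_x2
0     32      849   Eli        64
1     49      677   Tom        98
4     89      331   Zoe       178
7    111      304  Hana       222
Hence 2161.

2161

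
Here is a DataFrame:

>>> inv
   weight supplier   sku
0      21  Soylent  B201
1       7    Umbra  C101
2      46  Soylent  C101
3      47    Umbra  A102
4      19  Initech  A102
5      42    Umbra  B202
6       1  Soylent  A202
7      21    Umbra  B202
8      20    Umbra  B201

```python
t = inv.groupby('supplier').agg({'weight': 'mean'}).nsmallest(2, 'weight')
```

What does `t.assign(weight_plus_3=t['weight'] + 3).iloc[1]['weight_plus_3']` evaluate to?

25.6666666667

group by supplier, mean of weight:
             weight
supplier           
Initech   19.000000
Soylent   22.666667
Umbra     27.400000
take 2 rows with smallest weight:
             weight
supplier           
Initech   19.000000
Soylent   22.666667
add column weight_plus_3 = t['weight'] + 3:
             weight  weight_plus_3
supplier                          
Initech   19.000000      22.000000
Soylent   22.666667      25.666667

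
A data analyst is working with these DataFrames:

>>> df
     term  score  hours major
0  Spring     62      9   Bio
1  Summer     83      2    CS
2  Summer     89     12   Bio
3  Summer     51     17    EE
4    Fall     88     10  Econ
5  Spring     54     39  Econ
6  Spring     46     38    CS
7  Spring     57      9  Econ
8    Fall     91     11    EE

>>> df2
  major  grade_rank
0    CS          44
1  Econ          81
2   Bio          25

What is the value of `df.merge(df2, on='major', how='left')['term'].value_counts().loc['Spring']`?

merge on 'major' (how='left') → 9 rows:
     term  score  hours major  grade_rank
0  Spring     62      9   Bio        25.0
1  Summer     83      2    CS        44.0
2  Summer     89     12   Bio        25.0
3  Summer     51     17    EE         NaN
4    Fall     88     10  Econ        81.0
5  Spring     54     39  Econ        81.0
6  Spring     46     38    CS        44.0
7  Spring     57      9  Econ        81.0
8    Fall     91     11    EE         NaN
value_counts of term:
term
Spring    4
Summer    3
Fall      2
Name: count, dtype: int64
Taking the value at index 'Spring' gives 4.

4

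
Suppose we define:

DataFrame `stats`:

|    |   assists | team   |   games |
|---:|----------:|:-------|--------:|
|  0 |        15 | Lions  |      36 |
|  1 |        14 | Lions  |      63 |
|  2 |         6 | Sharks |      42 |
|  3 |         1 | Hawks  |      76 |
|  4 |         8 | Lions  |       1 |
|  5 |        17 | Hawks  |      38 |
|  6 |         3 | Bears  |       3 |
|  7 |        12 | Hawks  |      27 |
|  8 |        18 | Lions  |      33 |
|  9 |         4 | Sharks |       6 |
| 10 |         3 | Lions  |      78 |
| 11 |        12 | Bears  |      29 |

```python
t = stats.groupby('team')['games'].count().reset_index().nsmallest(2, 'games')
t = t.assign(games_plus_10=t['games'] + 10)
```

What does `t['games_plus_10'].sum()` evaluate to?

24

group by team, count of games:
team
Bears     2
Hawks     3
Lions     5
Sharks    2
Name: games, dtype: int64
reset_index():
     team  games
0   Bears      2
1   Hawks      3
2   Lions      5
3  Sharks      2
take 2 rows with smallest games:
     team  games
0   Bears      2
3  Sharks      2
add column games_plus_10 = t['games'] + 10:
     team  games  games_plus_10
0   Bears      2             12
3  Sharks      2             12
Then the sum of column 'games_plus_10': 24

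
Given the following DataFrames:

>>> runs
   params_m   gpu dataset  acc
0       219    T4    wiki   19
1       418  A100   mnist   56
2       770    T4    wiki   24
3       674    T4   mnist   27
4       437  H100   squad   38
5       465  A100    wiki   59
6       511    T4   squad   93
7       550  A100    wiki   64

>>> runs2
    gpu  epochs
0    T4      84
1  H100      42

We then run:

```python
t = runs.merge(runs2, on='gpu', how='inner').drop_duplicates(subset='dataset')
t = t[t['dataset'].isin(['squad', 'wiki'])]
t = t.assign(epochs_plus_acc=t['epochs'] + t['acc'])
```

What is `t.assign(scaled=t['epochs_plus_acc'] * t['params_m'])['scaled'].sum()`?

merge on 'gpu' (how='inner') → 5 rows:
   params_m   gpu dataset  acc  epochs
0       219    T4    wiki   19      84
1       770    T4    wiki   24      84
2       674    T4   mnist   27      84
3       437  H100   squad   38      42
4       511    T4   squad   93      84
drop duplicate dataset (keep=first):
   params_m   gpu dataset  acc  epochs
0       219    T4    wiki   19      84
2       674    T4   mnist   27      84
3       437  H100   squad   38      42
filter rows where dataset in ['squad', 'wiki']:
   params_m   gpu dataset  acc  epochs
0       219    T4    wiki   19      84
3       437  H100   squad   38      42
add column epochs_plus_acc = t['epochs'] + t['acc']:
   params_m   gpu dataset  acc  epochs  epochs_plus_acc
0       219    T4    wiki   19      84              103
3       437  H100   squad   38      42               80
add column scaled = t['epochs_plus_acc'] * t['params_m']:
   params_m   gpu dataset  acc  epochs  epochs_plus_acc  scaled
0       219    T4    wiki   19      84              103   22557
3       437  H100   squad   38      42               80   34960
Then the sum of column 'scaled': 57517

57517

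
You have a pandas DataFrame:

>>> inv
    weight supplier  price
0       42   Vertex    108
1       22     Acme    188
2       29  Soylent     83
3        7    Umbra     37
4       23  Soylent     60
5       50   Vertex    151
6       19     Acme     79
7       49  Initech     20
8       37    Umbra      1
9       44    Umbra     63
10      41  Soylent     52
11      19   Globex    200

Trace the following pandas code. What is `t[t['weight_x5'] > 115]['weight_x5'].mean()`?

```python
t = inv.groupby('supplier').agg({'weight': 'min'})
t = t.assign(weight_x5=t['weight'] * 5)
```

227.5

group by supplier, min of weight:
          weight
supplier        
Acme          19
Globex        19
Initech       49
Soylent       23
Umbra          7
Vertex        42
add column weight_x5 = t['weight'] * 5:
          weight  weight_x5
supplier                   
Acme          19         95
Globex        19         95
Initech       49        245
Soylent       23        115
Umbra          7         35
Vertex        42        210
filter rows where weight_x5 > 115:
          weight  weight_x5
supplier                   
Initech       49        245
Vertex        42        210
Finally, mean of column 'weight_x5' = 227.5.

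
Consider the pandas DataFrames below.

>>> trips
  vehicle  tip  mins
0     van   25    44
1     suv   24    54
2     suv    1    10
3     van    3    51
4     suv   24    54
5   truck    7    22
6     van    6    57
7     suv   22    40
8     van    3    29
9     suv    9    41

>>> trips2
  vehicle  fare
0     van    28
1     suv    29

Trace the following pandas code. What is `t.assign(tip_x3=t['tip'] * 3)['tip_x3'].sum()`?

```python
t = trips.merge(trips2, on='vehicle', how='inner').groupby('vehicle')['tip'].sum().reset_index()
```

351

merge on 'vehicle' (how='inner') → 9 rows:
  vehicle  tip  mins  fare
0     van   25    44    28
1     suv   24    54    29
2     suv    1    10    29
3     van    3    51    28
4     suv   24    54    29
5     van    6    57    28
6     suv   22    40    29
7     van    3    29    28
8     suv    9    41    29
group by vehicle, sum of tip:
vehicle
suv    80
van    37
Name: tip, dtype: int64
reset_index():
  vehicle  tip
0     suv   80
1     van   37
add column tip_x3 = t['tip'] * 3:
  vehicle  tip  tip_x3
0     suv   80     240
1     van   37     111
Finally, sum of column 'tip_x3' = 351.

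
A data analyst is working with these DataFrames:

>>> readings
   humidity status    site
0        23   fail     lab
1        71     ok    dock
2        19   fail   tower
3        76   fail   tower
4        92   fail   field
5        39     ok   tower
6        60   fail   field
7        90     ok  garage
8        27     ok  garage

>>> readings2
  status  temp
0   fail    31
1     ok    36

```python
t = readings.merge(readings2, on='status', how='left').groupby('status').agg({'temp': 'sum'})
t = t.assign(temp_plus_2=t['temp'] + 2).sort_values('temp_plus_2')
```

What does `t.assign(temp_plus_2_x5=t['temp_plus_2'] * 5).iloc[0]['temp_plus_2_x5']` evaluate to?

730

merge on 'status' (how='left') → 9 rows:
   humidity status    site  temp
0        23   fail     lab    31
1        71     ok    dock    36
2        19   fail   tower    31
3        76   fail   tower    31
4        92   fail   field    31
5        39     ok   tower    36
6        60   fail   field    31
7        90     ok  garage    36
8        27     ok  garage    36
group by status, sum of temp:
        temp
status      
fail     155
ok       144
add column temp_plus_2 = t['temp'] + 2:
        temp  temp_plus_2
status                   
fail     155          157
ok       144          146
sort by temp_plus_2:
        temp  temp_plus_2
status                   
ok       144          146
fail     155          157
add column temp_plus_2_x5 = t['temp_plus_2'] * 5:
        temp  temp_plus_2  temp_plus_2_x5
status                                   
ok       144          146             730
fail     155          157             785
Taking the value at position 0, column 'temp_plus_2_x5' gives 730.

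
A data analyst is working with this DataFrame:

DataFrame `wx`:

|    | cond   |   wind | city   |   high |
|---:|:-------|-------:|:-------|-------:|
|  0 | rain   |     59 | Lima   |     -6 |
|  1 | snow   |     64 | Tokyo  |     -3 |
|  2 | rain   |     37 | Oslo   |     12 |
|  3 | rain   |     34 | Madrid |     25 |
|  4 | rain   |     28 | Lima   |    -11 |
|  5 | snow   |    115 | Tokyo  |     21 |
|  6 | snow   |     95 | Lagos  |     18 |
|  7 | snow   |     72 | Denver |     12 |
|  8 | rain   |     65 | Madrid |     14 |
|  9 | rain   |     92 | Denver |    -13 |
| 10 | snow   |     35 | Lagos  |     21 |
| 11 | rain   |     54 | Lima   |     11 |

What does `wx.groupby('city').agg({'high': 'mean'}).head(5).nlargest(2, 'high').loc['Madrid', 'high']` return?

group by city, mean of high:
        high
city        
Denver  -0.5
Lagos   19.5
Lima    -2.0
Madrid  19.5
Oslo    12.0
Tokyo    9.0
take first 5 rows:
        high
city        
Denver  -0.5
Lagos   19.5
Lima    -2.0
Madrid  19.5
Oslo    12.0
take 2 rows with largest high:
        high
city        
Lagos   19.5
Madrid  19.5

19.5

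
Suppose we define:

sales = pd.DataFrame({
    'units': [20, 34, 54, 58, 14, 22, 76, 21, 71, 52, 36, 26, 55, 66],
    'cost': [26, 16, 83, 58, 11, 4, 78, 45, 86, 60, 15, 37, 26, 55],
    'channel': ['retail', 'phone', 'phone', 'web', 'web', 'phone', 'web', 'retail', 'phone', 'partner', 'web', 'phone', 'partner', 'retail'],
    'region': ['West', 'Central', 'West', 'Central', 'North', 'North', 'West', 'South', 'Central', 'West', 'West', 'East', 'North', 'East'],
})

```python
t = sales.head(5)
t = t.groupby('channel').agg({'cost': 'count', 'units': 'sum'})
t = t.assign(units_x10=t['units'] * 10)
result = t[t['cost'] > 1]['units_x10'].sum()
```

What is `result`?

1600

take first 5 rows:
   units  cost channel   region
0     20    26  retail     West
1     34    16   phone  Central
2     54    83   phone     West
3     58    58     web  Central
4     14    11     web    North
group by channel: count(cost), sum(units):
         cost  units
channel             
phone       2     88
retail      1     20
web         2     72
add column units_x10 = t['units'] * 10:
         cost  units  units_x10
channel                        
phone       2     88        880
retail      1     20        200
web         2     72        720
filter rows where cost > 1:
         cost  units  units_x10
channel                        
phone       2     88        880
web         2     72        720
Then the sum of column 'units_x10': 1600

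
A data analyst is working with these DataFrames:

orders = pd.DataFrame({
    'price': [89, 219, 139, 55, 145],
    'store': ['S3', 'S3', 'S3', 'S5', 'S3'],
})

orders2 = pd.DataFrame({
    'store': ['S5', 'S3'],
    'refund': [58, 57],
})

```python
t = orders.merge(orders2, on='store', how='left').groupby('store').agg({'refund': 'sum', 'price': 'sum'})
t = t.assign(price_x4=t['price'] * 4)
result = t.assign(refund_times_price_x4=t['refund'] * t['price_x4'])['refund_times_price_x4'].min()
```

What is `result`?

merge on 'store' (how='left') → 5 rows:
   price store  refund
0     89    S3      57
1    219    S3      57
2    139    S3      57
3     55    S5      58
4    145    S3      57
group by store: sum(refund), sum(price):
       refund  price
store               
S3        228    592
S5         58     55
add column price_x4 = t['price'] * 4:
       refund  price  price_x4
store                         
S3        228    592      2368
S5         58     55       220
add column refund_times_price_x4 = t['refund'] * t['price_x4']:
       refund  price  price_x4  refund_times_price_x4
store                                                
S3        228    592      2368                 539904
S5         58     55       220                  12760

12760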